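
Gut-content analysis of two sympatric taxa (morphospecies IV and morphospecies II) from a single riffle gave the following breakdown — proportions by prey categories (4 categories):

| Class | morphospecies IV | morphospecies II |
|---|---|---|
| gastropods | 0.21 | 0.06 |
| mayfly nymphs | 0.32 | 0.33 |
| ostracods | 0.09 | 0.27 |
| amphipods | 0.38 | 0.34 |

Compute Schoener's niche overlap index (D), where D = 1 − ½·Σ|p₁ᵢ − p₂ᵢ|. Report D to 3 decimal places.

Σ|p₁ᵢ − p₂ᵢ| = 0.15 + 0.01 + 0.18 + 0.04 = 0.38
D = 1 − ½ × 0.38 = 1 − 0.190 = 0.81000

0.810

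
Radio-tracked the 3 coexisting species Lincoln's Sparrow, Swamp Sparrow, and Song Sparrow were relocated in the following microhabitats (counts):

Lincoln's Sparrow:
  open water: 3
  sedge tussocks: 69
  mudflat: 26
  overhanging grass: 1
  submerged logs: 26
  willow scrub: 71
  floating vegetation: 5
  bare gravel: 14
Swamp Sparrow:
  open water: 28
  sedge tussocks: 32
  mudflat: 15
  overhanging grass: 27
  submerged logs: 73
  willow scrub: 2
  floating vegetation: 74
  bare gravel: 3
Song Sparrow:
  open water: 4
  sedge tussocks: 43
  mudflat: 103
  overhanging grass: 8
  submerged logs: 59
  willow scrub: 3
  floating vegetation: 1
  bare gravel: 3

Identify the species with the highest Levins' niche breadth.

Proportions for Lincoln's Sparrow (n=215): 3/215=0.0140, 69/215=0.3209, 26/215=0.1209, 1/215=0.0047, 26/215=0.1209, 71/215=0.3302, 5/215=0.0233, 14/215=0.0651
Proportions for Swamp Sparrow (n=254): 28/254=0.1102, 32/254=0.1260, 15/254=0.0591, 27/254=0.1063, 73/254=0.2874, 2/254=0.0079, 74/254=0.2913, 3/254=0.0118
Proportions for Song Sparrow (n=224): 4/224=0.0179, 43/224=0.1920, 103/224=0.4598, 8/224=0.0357, 59/224=0.2634, 3/224=0.0134, 1/224=0.0045, 3/224=0.0134
Σp_Lincᵢ² = 0.0140² + 0.3209² + 0.1209² + 0.0047² + 0.1209² + 0.3302² + 0.0233² + 0.0651² = 0.000196 + 0.102977 + 0.014617 + 0.000022 + 0.014617 + 0.109032 + 0.000543 + 0.004238 = 0.246242
B_Linc = 1 / 0.246242 = 4.0610
Σp_Swamᵢ² = 0.1102² + 0.1260² + 0.0591² + 0.1063² + 0.2874² + 0.0079² + 0.2913² + 0.0118² = 0.012144 + 0.015876 + 0.003493 + 0.011300 + 0.082599 + 0.000062 + 0.084856 + 0.000139 = 0.210469
B_Swam = 1 / 0.210469 = 4.7513
Σp_Songᵢ² = 0.0179² + 0.1920² + 0.4598² + 0.0357² + 0.2634² + 0.0134² + 0.0045² + 0.0134² = 0.000320 + 0.036864 + 0.211416 + 0.001274 + 0.069380 + 0.000180 + 0.000020 + 0.000180 = 0.319634
B_Song = 1 / 0.319634 = 3.1286
Highest B → broadest niche (most generalist): Swamp Sparrow (B = 4.75).

Swamp Sparrow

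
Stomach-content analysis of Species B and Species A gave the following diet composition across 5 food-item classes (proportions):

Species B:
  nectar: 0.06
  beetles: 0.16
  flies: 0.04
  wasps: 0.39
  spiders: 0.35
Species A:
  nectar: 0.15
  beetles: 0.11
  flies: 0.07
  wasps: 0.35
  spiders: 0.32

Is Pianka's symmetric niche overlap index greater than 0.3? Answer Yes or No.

Σ p₁ᵢp₂ᵢ = 0.0090 + 0.0176 + 0.0028 + 0.1365 + 0.1120 = 0.2779
Σp_1ᵢ² = 0.06² + 0.16² + 0.04² + 0.39² + 0.35² = 0.0036 + 0.0256 + 0.0016 + 0.1521 + 0.1225 = 0.3054
Σp_2ᵢ² = 0.15² + 0.11² + 0.07² + 0.35² + 0.32² = 0.0225 + 0.0121 + 0.0049 + 0.1225 + 0.1024 = 0.2644
O = 0.2779 / √(0.3054 × 0.2644) = 0.2779 / 0.28416 = 0.9780
O = 0.9780 > 0.3 → Yes.

Yes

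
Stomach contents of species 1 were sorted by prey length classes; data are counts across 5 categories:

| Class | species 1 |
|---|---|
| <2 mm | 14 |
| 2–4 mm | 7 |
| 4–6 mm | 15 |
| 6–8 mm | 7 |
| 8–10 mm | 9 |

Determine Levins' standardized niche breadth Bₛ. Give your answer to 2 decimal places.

Proportions for species 1 (n=52): 14/52=0.2692, 7/52=0.1346, 15/52=0.2885, 7/52=0.1346, 9/52=0.1731
Σpᵢ² = 0.2692² + 0.1346² + 0.2885² + 0.1346² + 0.1731² = 0.072469 + 0.018117 + 0.083232 + 0.018117 + 0.029964 = 0.221899
B = 1 / 0.221899 = 4.5066
Bₛ = (B − 1)/(n − 1) = (4.5066 − 1)/(5 − 1) = 3.5066/4 = 0.8767

0.88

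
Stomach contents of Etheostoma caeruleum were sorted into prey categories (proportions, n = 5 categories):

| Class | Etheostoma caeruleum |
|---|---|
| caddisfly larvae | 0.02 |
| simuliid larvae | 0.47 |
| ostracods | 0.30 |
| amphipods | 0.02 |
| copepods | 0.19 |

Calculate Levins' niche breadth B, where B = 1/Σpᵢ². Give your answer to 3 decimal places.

2.875

Σpᵢ² = 0.02² + 0.47² + 0.30² + 0.02² + 0.19² = 0.0004 + 0.2209 + 0.0900 + 0.0004 + 0.0361 = 0.3478
B = 1 / 0.3478 = 2.87522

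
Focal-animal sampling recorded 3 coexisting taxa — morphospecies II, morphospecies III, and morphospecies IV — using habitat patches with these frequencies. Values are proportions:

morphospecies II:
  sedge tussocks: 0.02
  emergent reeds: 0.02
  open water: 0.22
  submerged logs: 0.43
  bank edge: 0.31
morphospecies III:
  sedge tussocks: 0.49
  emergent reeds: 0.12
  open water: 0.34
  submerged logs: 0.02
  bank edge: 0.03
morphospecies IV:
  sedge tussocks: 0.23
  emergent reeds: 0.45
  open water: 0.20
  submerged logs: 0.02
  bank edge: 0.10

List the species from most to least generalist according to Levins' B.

morphospecies IV > morphospecies II > morphospecies III

Σp_IIᵢ² = 0.02² + 0.02² + 0.22² + 0.43² + 0.31² = 0.0004 + 0.0004 + 0.0484 + 0.1849 + 0.0961 = 0.3302
B_II = 1 / 0.3302 = 3.0285
Σp_IIIᵢ² = 0.49² + 0.12² + 0.34² + 0.02² + 0.03² = 0.2401 + 0.0144 + 0.1156 + 0.0004 + 0.0009 = 0.3714
B_III = 1 / 0.3714 = 2.6925
Σp_IVᵢ² = 0.23² + 0.45² + 0.20² + 0.02² + 0.10² = 0.0529 + 0.2025 + 0.0400 + 0.0004 + 0.0100 = 0.3058
B_IV = 1 / 0.3058 = 3.2701
Ranking by B (broadest → narrowest): morphospecies IV (3.27) > morphospecies II (3.03) > morphospecies III (2.69)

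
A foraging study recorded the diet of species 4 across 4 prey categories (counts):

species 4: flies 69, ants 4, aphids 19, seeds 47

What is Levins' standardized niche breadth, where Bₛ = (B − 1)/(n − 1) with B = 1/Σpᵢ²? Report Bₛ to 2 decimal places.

Proportions for species 4 (n=139): 69/139=0.4964, 4/139=0.0288, 19/139=0.1367, 47/139=0.3381
Σpᵢ² = 0.4964² + 0.0288² + 0.1367² + 0.3381² = 0.246413 + 0.000829 + 0.018687 + 0.114312 = 0.380241
B = 1 / 0.380241 = 2.6299
Bₛ = (B − 1)/(n − 1) = (2.6299 − 1)/(4 − 1) = 1.6299/3 = 0.5433

0.54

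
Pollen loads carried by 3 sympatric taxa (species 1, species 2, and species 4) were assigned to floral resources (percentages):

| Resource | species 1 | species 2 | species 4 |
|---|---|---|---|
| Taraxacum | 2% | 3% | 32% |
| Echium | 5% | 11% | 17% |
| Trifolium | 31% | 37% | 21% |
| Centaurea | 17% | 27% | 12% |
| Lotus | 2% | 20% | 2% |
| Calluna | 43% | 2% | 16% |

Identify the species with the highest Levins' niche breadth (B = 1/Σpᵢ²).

Convert percentages to proportions (divide by 100).
Σp_1ᵢ² = 0.02² + 0.05² + 0.31² + 0.17² + 0.02² + 0.43² = 0.0004 + 0.0025 + 0.0961 + 0.0289 + 0.0004 + 0.1849 = 0.3132
B_1 = 1 / 0.3132 = 3.1928
Σp_2ᵢ² = 0.03² + 0.11² + 0.37² + 0.27² + 0.20² + 0.02² = 0.0009 + 0.0121 + 0.1369 + 0.0729 + 0.0400 + 0.0004 = 0.2632
B_2 = 1 / 0.2632 = 3.7994
Σp_4ᵢ² = 0.32² + 0.17² + 0.21² + 0.12² + 0.02² + 0.16² = 0.1024 + 0.0289 + 0.0441 + 0.0144 + 0.0004 + 0.0256 = 0.2158
B_4 = 1 / 0.2158 = 4.6339
Highest B → broadest niche (most generalist): species 4 (B = 4.63).

species 4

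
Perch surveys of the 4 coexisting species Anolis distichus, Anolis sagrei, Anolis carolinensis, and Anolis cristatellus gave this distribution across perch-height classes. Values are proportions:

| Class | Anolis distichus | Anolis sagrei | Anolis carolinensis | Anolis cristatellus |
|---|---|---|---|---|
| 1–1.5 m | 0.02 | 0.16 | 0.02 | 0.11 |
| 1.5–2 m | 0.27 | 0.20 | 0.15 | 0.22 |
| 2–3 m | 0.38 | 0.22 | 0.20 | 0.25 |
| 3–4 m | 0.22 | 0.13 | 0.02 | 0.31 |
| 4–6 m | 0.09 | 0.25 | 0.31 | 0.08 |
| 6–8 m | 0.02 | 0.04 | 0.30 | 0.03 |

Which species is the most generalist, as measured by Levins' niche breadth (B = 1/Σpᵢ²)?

Anolis sagrei

Σp_distᵢ² = 0.02² + 0.27² + 0.38² + 0.22² + 0.09² + 0.02² = 0.0004 + 0.0729 + 0.1444 + 0.0484 + 0.0081 + 0.0004 = 0.2746
B_dist = 1 / 0.2746 = 3.6417
Σp_sagrᵢ² = 0.16² + 0.20² + 0.22² + 0.13² + 0.25² + 0.04² = 0.0256 + 0.0400 + 0.0484 + 0.0169 + 0.0625 + 0.0016 = 0.1950
B_sagr = 1 / 0.1950 = 5.1282
Σp_caroᵢ² = 0.02² + 0.15² + 0.20² + 0.02² + 0.31² + 0.30² = 0.0004 + 0.0225 + 0.0400 + 0.0004 + 0.0961 + 0.0900 = 0.2494
B_caro = 1 / 0.2494 = 4.0096
Σp_crisᵢ² = 0.11² + 0.22² + 0.25² + 0.31² + 0.08² + 0.03² = 0.0121 + 0.0484 + 0.0625 + 0.0961 + 0.0064 + 0.0009 = 0.2264
B_cris = 1 / 0.2264 = 4.4170
Highest B → broadest niche (most generalist): Anolis sagrei (B = 5.13).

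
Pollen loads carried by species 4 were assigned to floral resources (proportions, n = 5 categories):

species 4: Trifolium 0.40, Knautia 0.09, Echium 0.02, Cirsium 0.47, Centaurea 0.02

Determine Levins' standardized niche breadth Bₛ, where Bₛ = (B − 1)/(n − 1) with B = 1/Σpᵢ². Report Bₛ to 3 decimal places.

Σpᵢ² = 0.40² + 0.09² + 0.02² + 0.47² + 0.02² = 0.1600 + 0.0081 + 0.0004 + 0.2209 + 0.0004 = 0.3898
B = 1 / 0.3898 = 2.56542
Bₛ = (B − 1)/(n − 1) = (2.56542 − 1)/(5 − 1) = 1.56542/4 = 0.39136

0.391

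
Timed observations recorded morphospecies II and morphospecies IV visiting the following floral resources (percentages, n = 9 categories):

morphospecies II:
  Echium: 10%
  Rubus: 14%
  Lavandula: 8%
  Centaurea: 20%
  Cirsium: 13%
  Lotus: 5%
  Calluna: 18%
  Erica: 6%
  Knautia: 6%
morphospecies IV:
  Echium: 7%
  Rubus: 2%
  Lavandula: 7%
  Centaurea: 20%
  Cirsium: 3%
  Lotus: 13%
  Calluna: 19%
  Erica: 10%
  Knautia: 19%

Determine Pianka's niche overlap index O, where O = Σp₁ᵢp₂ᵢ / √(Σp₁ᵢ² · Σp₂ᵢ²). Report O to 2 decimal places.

0.82

Convert percentages to proportions (divide by 100).
Σ p₁ᵢp₂ᵢ = 0.0070 + 0.0028 + 0.0056 + 0.0400 + 0.0039 + 0.0065 + 0.0342 + 0.0060 + 0.0114 = 0.1174
Σp_1ᵢ² = 0.10² + 0.14² + 0.08² + 0.20² + 0.13² + 0.05² + 0.18² + 0.06² + 0.06² = 0.0100 + 0.0196 + 0.0064 + 0.0400 + 0.0169 + 0.0025 + 0.0324 + 0.0036 + 0.0036 = 0.1350
Σp_2ᵢ² = 0.07² + 0.02² + 0.07² + 0.20² + 0.03² + 0.13² + 0.19² + 0.10² + 0.19² = 0.0049 + 0.0004 + 0.0049 + 0.0400 + 0.0009 + 0.0169 + 0.0361 + 0.0100 + 0.0361 = 0.1502
O = 0.1174 / √(0.1350 × 0.1502) = 0.1174 / 0.14240 = 0.8244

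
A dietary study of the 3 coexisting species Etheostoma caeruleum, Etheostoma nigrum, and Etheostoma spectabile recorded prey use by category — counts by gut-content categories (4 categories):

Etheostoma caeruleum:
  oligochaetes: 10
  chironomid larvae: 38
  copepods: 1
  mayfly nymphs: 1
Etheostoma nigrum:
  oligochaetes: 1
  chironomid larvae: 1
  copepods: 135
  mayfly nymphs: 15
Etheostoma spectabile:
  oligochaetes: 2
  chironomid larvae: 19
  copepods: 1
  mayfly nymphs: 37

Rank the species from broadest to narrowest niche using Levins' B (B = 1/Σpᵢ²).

Etheostoma spectabile > Etheostoma caeruleum > Etheostoma nigrum

Proportions for Etheostoma caeruleum (n=50): 10/50=0.2000, 38/50=0.7600, 1/50=0.0200, 1/50=0.0200
Proportions for Etheostoma nigrum (n=152): 1/152=0.0066, 1/152=0.0066, 135/152=0.8882, 15/152=0.0987
Proportions for Etheostoma spectabile (n=59): 2/59=0.0339, 19/59=0.3220, 1/59=0.0169, 37/59=0.6271
Σp_caerᵢ² = 0.2000² + 0.7600² + 0.0200² + 0.0200² = 0.040000 + 0.577600 + 0.000400 + 0.000400 = 0.618400
B_caer = 1 / 0.618400 = 1.6171
Σp_nigrᵢ² = 0.0066² + 0.0066² + 0.8882² + 0.0987² = 0.000044 + 0.000044 + 0.788899 + 0.009742 = 0.798729
B_nigr = 1 / 0.798729 = 1.2520
Σp_specᵢ² = 0.0339² + 0.3220² + 0.0169² + 0.6271² = 0.001149 + 0.103684 + 0.000286 + 0.393254 = 0.498373
B_spec = 1 / 0.498373 = 2.0065
Ranking by B (broadest → narrowest): Etheostoma spectabile (2.01) > Etheostoma caeruleum (1.62) > Etheostoma nigrum (1.25)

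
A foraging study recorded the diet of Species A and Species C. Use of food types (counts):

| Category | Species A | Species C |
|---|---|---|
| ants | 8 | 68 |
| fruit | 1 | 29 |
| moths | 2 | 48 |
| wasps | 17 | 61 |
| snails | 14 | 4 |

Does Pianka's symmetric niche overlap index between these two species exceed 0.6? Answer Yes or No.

Yes

Proportions for Species A (n=42): 8/42=0.1905, 1/42=0.0238, 2/42=0.0476, 17/42=0.4048, 14/42=0.3333
Proportions for Species C (n=210): 68/210=0.3238, 29/210=0.1381, 48/210=0.2286, 61/210=0.2905, 4/210=0.0190
Σ p₁ᵢp₂ᵢ = 0.061684 + 0.003287 + 0.010881 + 0.117594 + 0.006333 = 0.199779
Σp_1ᵢ² = 0.1905² + 0.0238² + 0.0476² + 0.4048² + 0.3333² = 0.036290 + 0.000566 + 0.002266 + 0.163863 + 0.111089 = 0.314074
Σp_2ᵢ² = 0.3238² + 0.1381² + 0.2286² + 0.2905² + 0.0190² = 0.104846 + 0.019072 + 0.052258 + 0.084390 + 0.000361 = 0.260927
O = 0.199779 / √(0.314074 × 0.260927) = 0.199779 / 0.2862698 = 0.6979
O = 0.6979 > 0.6 → Yes.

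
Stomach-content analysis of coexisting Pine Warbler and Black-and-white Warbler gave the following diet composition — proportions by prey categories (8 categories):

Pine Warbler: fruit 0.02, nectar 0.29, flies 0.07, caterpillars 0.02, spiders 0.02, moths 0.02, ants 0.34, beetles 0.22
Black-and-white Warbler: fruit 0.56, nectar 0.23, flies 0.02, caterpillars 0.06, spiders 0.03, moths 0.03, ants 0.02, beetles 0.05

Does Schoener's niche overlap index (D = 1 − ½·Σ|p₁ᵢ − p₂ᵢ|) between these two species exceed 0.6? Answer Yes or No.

No

Σ|p₁ᵢ − p₂ᵢ| = 0.54 + 0.06 + 0.05 + 0.04 + 0.01 + 0.01 + 0.32 + 0.17 = 1.20
D = 1 − ½ × 1.20 = 1 − 0.600 = 0.4000
D = 0.4000 < 0.6 → No.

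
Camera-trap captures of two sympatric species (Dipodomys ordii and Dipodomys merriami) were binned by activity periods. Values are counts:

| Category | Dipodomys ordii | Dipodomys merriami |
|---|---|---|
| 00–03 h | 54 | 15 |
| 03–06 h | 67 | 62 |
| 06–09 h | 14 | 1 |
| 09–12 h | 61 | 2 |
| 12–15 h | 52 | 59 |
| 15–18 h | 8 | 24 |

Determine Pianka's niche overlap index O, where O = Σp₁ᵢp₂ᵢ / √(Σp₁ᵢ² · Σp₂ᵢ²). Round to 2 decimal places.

0.78

Proportions for Dipodomys ordii (n=256): 54/256=0.2109, 67/256=0.2617, 14/256=0.0547, 61/256=0.2383, 52/256=0.2031, 8/256=0.0313
Proportions for Dipodomys merriami (n=163): 15/163=0.0920, 62/163=0.3804, 1/163=0.0061, 2/163=0.0123, 59/163=0.3620, 24/163=0.1472
Σ p₁ᵢp₂ᵢ = 0.019403 + 0.099551 + 0.000334 + 0.002931 + 0.073522 + 0.004607 = 0.200348
Σp_1ᵢ² = 0.2109² + 0.2617² + 0.0547² + 0.2383² + 0.2031² + 0.0313² = 0.044479 + 0.068487 + 0.002992 + 0.056787 + 0.041250 + 0.000980 = 0.214975
Σp_2ᵢ² = 0.0920² + 0.3804² + 0.0061² + 0.0123² + 0.3620² + 0.1472² = 0.008464 + 0.144704 + 0.000037 + 0.000151 + 0.131044 + 0.021668 = 0.306068
O = 0.200348 / √(0.214975 × 0.306068) = 0.200348 / 0.2565092 = 0.7811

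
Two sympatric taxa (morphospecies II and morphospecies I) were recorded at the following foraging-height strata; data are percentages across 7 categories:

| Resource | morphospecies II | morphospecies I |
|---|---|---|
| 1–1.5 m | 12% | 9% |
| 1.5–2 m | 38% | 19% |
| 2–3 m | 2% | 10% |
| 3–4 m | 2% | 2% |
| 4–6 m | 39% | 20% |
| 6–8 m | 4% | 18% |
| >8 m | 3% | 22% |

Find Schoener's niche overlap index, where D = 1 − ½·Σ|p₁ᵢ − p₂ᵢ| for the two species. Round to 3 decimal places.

Convert percentages to proportions (divide by 100).
Σ|p₁ᵢ − p₂ᵢ| = 0.03 + 0.19 + 0.08 + 0.00 + 0.19 + 0.14 + 0.19 = 0.82
D = 1 − ½ × 0.82 = 1 − 0.410 = 0.59000

0.590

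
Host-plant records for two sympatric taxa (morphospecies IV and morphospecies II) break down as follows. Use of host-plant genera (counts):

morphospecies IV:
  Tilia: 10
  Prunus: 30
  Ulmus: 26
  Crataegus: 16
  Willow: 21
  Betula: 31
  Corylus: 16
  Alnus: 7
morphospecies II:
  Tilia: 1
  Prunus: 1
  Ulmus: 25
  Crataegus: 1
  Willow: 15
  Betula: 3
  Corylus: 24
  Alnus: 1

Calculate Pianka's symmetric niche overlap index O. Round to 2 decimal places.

0.66

Proportions for morphospecies IV (n=157): 10/157=0.0637, 30/157=0.1911, 26/157=0.1656, 16/157=0.1019, 21/157=0.1338, 31/157=0.1975, 16/157=0.1019, 7/157=0.0446
Proportions for morphospecies II (n=71): 1/71=0.0141, 1/71=0.0141, 25/71=0.3521, 1/71=0.0141, 15/71=0.2113, 3/71=0.0423, 24/71=0.3380, 1/71=0.0141
Σ p₁ᵢp₂ᵢ = 0.000898 + 0.002695 + 0.058308 + 0.001437 + 0.028272 + 0.008354 + 0.034442 + 0.000629 = 0.135035
Σp_1ᵢ² = 0.0637² + 0.1911² + 0.1656² + 0.1019² + 0.1338² + 0.1975² + 0.1019² + 0.0446² = 0.004058 + 0.036519 + 0.027423 + 0.010384 + 0.017902 + 0.039006 + 0.010384 + 0.001989 = 0.147665
Σp_2ᵢ² = 0.0141² + 0.0141² + 0.3521² + 0.0141² + 0.2113² + 0.0423² + 0.3380² + 0.0141² = 0.000199 + 0.000199 + 0.123974 + 0.000199 + 0.044648 + 0.001789 + 0.114244 + 0.000199 = 0.285451
O = 0.135035 / √(0.147665 × 0.285451) = 0.135035 / 0.2053074 = 0.6577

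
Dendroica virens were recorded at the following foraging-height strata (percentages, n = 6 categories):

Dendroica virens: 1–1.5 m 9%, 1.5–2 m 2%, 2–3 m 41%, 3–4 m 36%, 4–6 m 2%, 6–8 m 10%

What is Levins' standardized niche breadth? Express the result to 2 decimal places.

Convert percentages to proportions (divide by 100).
Σpᵢ² = 0.09² + 0.02² + 0.41² + 0.36² + 0.02² + 0.10² = 0.0081 + 0.0004 + 0.1681 + 0.1296 + 0.0004 + 0.0100 = 0.3166
B = 1 / 0.3166 = 3.1586
Bₛ = (B − 1)/(n − 1) = (3.1586 − 1)/(6 − 1) = 2.1586/5 = 0.4317

0.43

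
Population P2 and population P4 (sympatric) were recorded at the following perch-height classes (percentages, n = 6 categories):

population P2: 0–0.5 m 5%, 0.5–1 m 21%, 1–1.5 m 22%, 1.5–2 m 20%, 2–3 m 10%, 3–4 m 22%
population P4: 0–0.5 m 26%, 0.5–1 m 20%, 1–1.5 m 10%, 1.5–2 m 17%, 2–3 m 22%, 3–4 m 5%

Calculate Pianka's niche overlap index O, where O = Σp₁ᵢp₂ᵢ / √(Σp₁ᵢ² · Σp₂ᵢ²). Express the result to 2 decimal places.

Convert percentages to proportions (divide by 100).
Σ p₁ᵢp₂ᵢ = 0.0130 + 0.0420 + 0.0220 + 0.0340 + 0.0220 + 0.0110 = 0.1440
Σp_1ᵢ² = 0.05² + 0.21² + 0.22² + 0.20² + 0.10² + 0.22² = 0.0025 + 0.0441 + 0.0484 + 0.0400 + 0.0100 + 0.0484 = 0.1934
Σp_2ᵢ² = 0.26² + 0.20² + 0.10² + 0.17² + 0.22² + 0.05² = 0.0676 + 0.0400 + 0.0100 + 0.0289 + 0.0484 + 0.0025 = 0.1974
O = 0.1440 / √(0.1934 × 0.1974) = 0.1440 / 0.19539 = 0.7370

0.74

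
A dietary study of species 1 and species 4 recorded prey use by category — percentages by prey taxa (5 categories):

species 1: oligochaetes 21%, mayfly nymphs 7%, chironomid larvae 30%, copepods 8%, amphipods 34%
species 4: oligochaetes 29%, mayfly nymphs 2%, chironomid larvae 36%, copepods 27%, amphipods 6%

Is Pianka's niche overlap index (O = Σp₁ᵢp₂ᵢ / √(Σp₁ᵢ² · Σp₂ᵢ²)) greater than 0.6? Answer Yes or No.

Yes

Convert percentages to proportions (divide by 100).
Σ p₁ᵢp₂ᵢ = 0.0609 + 0.0014 + 0.1080 + 0.0216 + 0.0204 = 0.2123
Σp_1ᵢ² = 0.21² + 0.07² + 0.30² + 0.08² + 0.34² = 0.0441 + 0.0049 + 0.0900 + 0.0064 + 0.1156 = 0.2610
Σp_2ᵢ² = 0.29² + 0.02² + 0.36² + 0.27² + 0.06² = 0.0841 + 0.0004 + 0.1296 + 0.0729 + 0.0036 = 0.2906
O = 0.2123 / √(0.2610 × 0.2906) = 0.2123 / 0.27540 = 0.7709
O = 0.7709 > 0.6 → Yes.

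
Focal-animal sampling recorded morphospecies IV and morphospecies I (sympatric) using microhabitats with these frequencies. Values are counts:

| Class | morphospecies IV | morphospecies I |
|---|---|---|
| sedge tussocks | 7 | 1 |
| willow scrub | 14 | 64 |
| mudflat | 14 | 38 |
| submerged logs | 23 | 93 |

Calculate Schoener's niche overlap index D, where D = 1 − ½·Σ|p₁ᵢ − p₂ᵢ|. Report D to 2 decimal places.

Proportions for morphospecies IV (n=58): 7/58=0.1207, 14/58=0.2414, 14/58=0.2414, 23/58=0.3966
Proportions for morphospecies I (n=196): 1/196=0.0051, 64/196=0.3265, 38/196=0.1939, 93/196=0.4745
Σ|p₁ᵢ − p₂ᵢ| = 0.1156 + 0.0851 + 0.0475 + 0.0779 = 0.3261
D = 1 − ½ × 0.3261 = 1 − 0.16305 = 0.83695

0.84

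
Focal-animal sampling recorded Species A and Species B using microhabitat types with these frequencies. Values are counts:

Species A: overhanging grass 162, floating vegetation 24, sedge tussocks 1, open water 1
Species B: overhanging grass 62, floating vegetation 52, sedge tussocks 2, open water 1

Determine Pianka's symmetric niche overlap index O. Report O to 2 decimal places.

0.85

Proportions for Species A (n=188): 162/188=0.8617, 24/188=0.1277, 1/188=0.0053, 1/188=0.0053
Proportions for Species B (n=117): 62/117=0.5299, 52/117=0.4444, 2/117=0.0171, 1/117=0.0085
Σ p₁ᵢp₂ᵢ = 0.456615 + 0.056750 + 0.000091 + 0.000045 = 0.513501
Σp_1ᵢ² = 0.8617² + 0.1277² + 0.0053² + 0.0053² = 0.742527 + 0.016307 + 0.000028 + 0.000028 = 0.758890
Σp_2ᵢ² = 0.5299² + 0.4444² + 0.0171² + 0.0085² = 0.280794 + 0.197491 + 0.000292 + 0.000072 = 0.478649
O = 0.513501 / √(0.758890 × 0.478649) = 0.513501 / 0.6026956 = 0.8520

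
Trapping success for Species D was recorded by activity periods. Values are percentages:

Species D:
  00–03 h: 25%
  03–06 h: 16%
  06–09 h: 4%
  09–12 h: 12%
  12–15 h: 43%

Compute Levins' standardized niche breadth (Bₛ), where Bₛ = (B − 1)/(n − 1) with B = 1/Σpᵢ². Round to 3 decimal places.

0.615

Convert percentages to proportions (divide by 100).
Σpᵢ² = 0.25² + 0.16² + 0.04² + 0.12² + 0.43² = 0.0625 + 0.0256 + 0.0016 + 0.0144 + 0.1849 = 0.2890
B = 1 / 0.2890 = 3.46021
Bₛ = (B − 1)/(n − 1) = (3.46021 − 1)/(5 − 1) = 2.46021/4 = 0.61505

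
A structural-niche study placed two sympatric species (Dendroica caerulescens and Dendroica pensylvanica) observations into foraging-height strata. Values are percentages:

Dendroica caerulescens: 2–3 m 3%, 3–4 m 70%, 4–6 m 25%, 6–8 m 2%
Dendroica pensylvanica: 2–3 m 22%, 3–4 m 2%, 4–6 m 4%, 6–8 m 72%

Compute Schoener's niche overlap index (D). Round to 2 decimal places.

0.11

Convert percentages to proportions (divide by 100).
Σ|p₁ᵢ − p₂ᵢ| = 0.19 + 0.68 + 0.21 + 0.70 = 1.78
D = 1 − ½ × 1.78 = 1 − 0.890 = 0.1100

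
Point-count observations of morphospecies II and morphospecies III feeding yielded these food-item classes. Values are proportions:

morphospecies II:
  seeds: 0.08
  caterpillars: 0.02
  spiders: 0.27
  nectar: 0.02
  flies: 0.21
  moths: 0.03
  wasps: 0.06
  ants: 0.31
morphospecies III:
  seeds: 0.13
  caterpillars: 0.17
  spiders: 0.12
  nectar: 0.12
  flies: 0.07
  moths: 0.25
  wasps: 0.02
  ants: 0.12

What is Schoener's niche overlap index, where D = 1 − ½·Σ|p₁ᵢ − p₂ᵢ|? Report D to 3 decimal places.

Σ|p₁ᵢ − p₂ᵢ| = 0.05 + 0.15 + 0.15 + 0.10 + 0.14 + 0.22 + 0.04 + 0.19 = 1.04
D = 1 − ½ × 1.04 = 1 − 0.520 = 0.48000

0.480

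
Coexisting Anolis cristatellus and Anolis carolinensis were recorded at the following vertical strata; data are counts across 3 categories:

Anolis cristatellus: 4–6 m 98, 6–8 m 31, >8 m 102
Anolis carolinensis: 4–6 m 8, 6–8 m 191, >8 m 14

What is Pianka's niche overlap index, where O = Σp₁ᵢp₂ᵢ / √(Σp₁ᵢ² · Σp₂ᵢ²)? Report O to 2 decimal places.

Proportions for Anolis cristatellus (n=231): 98/231=0.4242, 31/231=0.1342, 102/231=0.4416
Proportions for Anolis carolinensis (n=213): 8/213=0.0376, 191/213=0.8967, 14/213=0.0657
Σ p₁ᵢp₂ᵢ = 0.015950 + 0.120337 + 0.029013 = 0.165300
Σp_1ᵢ² = 0.4242² + 0.1342² + 0.4416² = 0.179946 + 0.018010 + 0.195011 = 0.392967
Σp_2ᵢ² = 0.0376² + 0.8967² + 0.0657² = 0.001414 + 0.804071 + 0.004316 = 0.809801
O = 0.165300 / √(0.392967 × 0.809801) = 0.165300 / 0.5641144 = 0.2930

0.29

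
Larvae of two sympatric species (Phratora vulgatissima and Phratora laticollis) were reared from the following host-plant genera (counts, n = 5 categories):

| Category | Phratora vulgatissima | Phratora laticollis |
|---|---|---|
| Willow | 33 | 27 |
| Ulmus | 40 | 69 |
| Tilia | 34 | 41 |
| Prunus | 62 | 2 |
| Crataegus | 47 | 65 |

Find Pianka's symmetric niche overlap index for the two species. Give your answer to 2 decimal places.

0.77

Proportions for Phratora vulgatissima (n=216): 33/216=0.1528, 40/216=0.1852, 34/216=0.1574, 62/216=0.2870, 47/216=0.2176
Proportions for Phratora laticollis (n=204): 27/204=0.1324, 69/204=0.3382, 41/204=0.2010, 2/204=0.0098, 65/204=0.3186
Σ p₁ᵢp₂ᵢ = 0.020231 + 0.062635 + 0.031637 + 0.002813 + 0.069327 = 0.186643
Σp_1ᵢ² = 0.1528² + 0.1852² + 0.1574² + 0.2870² + 0.2176² = 0.023348 + 0.034299 + 0.024775 + 0.082369 + 0.047350 = 0.212141
Σp_2ᵢ² = 0.1324² + 0.3382² + 0.2010² + 0.0098² + 0.3186² = 0.017530 + 0.114379 + 0.040401 + 0.000096 + 0.101506 = 0.273912
O = 0.186643 / √(0.212141 × 0.273912) = 0.186643 / 0.2410559 = 0.7743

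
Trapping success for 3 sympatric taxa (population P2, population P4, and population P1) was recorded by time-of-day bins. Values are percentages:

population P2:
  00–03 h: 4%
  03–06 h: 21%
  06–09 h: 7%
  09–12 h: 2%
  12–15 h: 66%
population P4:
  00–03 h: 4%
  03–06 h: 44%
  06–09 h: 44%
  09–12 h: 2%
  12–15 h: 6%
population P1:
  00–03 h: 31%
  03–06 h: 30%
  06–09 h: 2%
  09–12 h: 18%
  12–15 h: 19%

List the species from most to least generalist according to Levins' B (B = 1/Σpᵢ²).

Convert percentages to proportions (divide by 100).
Σp_P2ᵢ² = 0.04² + 0.21² + 0.07² + 0.02² + 0.66² = 0.0016 + 0.0441 + 0.0049 + 0.0004 + 0.4356 = 0.4866
B_P2 = 1 / 0.4866 = 2.0551
Σp_P4ᵢ² = 0.04² + 0.44² + 0.44² + 0.02² + 0.06² = 0.0016 + 0.1936 + 0.1936 + 0.0004 + 0.0036 = 0.3928
B_P4 = 1 / 0.3928 = 2.5458
Σp_P1ᵢ² = 0.31² + 0.30² + 0.02² + 0.18² + 0.19² = 0.0961 + 0.0900 + 0.0004 + 0.0324 + 0.0361 = 0.2550
B_P1 = 1 / 0.2550 = 3.9216
Ranking by B (broadest → narrowest): population P1 (3.92) > population P4 (2.55) > population P2 (2.06)

population P1 > population P4 > population P2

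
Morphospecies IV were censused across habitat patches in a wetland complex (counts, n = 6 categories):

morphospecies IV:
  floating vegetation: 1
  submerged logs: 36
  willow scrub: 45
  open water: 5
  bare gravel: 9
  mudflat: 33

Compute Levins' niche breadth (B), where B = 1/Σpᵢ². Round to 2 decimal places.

Proportions for morphospecies IV (n=129): 1/129=0.0078, 36/129=0.2791, 45/129=0.3488, 5/129=0.0388, 9/129=0.0698, 33/129=0.2558
Σpᵢ² = 0.0078² + 0.2791² + 0.3488² + 0.0388² + 0.0698² + 0.2558² = 0.000061 + 0.077897 + 0.121661 + 0.001505 + 0.004872 + 0.065434 = 0.271430
B = 1 / 0.271430 = 3.6842

3.68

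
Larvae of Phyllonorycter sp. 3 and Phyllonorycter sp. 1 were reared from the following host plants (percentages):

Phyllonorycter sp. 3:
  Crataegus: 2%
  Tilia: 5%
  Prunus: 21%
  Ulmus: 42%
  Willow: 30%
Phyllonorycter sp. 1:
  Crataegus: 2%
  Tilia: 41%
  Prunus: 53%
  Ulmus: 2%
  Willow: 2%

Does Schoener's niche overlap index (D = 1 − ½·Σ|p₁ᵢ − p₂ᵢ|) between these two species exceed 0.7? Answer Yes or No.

No

Convert percentages to proportions (divide by 100).
Σ|p₁ᵢ − p₂ᵢ| = 0.00 + 0.36 + 0.32 + 0.40 + 0.28 = 1.36
D = 1 − ½ × 1.36 = 1 − 0.680 = 0.3200
D = 0.3200 < 0.7 → No.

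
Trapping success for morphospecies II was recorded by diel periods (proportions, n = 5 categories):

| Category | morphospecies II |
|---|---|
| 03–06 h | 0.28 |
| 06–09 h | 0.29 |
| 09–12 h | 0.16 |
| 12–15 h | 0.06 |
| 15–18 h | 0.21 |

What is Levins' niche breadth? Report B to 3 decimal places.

Σpᵢ² = 0.28² + 0.29² + 0.16² + 0.06² + 0.21² = 0.0784 + 0.0841 + 0.0256 + 0.0036 + 0.0441 = 0.2358
B = 1 / 0.2358 = 4.24088

4.241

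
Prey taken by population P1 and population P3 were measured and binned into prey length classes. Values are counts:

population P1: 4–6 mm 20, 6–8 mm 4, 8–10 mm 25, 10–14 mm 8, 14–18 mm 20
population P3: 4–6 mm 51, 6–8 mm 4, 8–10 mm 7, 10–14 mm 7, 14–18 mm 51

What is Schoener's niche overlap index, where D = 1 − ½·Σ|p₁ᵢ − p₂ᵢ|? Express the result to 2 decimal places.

0.67

Proportions for population P1 (n=77): 20/77=0.2597, 4/77=0.0519, 25/77=0.3247, 8/77=0.1039, 20/77=0.2597
Proportions for population P3 (n=120): 51/120=0.4250, 4/120=0.0333, 7/120=0.0583, 7/120=0.0583, 51/120=0.4250
Σ|p₁ᵢ − p₂ᵢ| = 0.1653 + 0.0186 + 0.2664 + 0.0456 + 0.1653 = 0.6612
D = 1 − ½ × 0.6612 = 1 − 0.33060 = 0.66940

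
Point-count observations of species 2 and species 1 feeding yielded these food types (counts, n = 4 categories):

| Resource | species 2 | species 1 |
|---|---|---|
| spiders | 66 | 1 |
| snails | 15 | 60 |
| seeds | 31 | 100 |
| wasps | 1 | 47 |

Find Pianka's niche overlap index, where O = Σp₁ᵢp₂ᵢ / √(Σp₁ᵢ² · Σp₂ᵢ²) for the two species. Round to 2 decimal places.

0.44

Proportions for species 2 (n=113): 66/113=0.5841, 15/113=0.1327, 31/113=0.2743, 1/113=0.0088
Proportions for species 1 (n=208): 1/208=0.0048, 60/208=0.2885, 100/208=0.4808, 47/208=0.2260
Σ p₁ᵢp₂ᵢ = 0.002804 + 0.038284 + 0.131883 + 0.001989 = 0.174960
Σp_1ᵢ² = 0.5841² + 0.1327² + 0.2743² + 0.0088² = 0.341173 + 0.017609 + 0.075240 + 0.000077 = 0.434099
Σp_2ᵢ² = 0.0048² + 0.2885² + 0.4808² + 0.2260² = 0.000023 + 0.083232 + 0.231169 + 0.051076 = 0.365500
O = 0.174960 / √(0.434099 × 0.365500) = 0.174960 / 0.3983255 = 0.4392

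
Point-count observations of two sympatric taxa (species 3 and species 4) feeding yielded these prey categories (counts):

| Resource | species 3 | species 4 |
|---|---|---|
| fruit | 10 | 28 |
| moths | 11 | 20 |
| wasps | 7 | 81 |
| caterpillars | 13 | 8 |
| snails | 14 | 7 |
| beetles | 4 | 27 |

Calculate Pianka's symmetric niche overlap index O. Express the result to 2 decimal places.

Proportions for species 3 (n=59): 10/59=0.1695, 11/59=0.1864, 7/59=0.1186, 13/59=0.2203, 14/59=0.2373, 4/59=0.0678
Proportions for species 4 (n=171): 28/171=0.1637, 20/171=0.1170, 81/171=0.4737, 8/171=0.0468, 7/171=0.0409, 27/171=0.1579
Σ p₁ᵢp₂ᵢ = 0.027747 + 0.021809 + 0.056181 + 0.010310 + 0.009706 + 0.010706 = 0.136459
Σp_1ᵢ² = 0.1695² + 0.1864² + 0.1186² + 0.2203² + 0.2373² + 0.0678² = 0.028730 + 0.034745 + 0.014066 + 0.048532 + 0.056311 + 0.004597 = 0.186981
Σp_2ᵢ² = 0.1637² + 0.1170² + 0.4737² + 0.0468² + 0.0409² + 0.1579² = 0.026798 + 0.013689 + 0.224392 + 0.002190 + 0.001673 + 0.024932 = 0.293674
O = 0.136459 / √(0.186981 × 0.293674) = 0.136459 / 0.2343319 = 0.5823

0.58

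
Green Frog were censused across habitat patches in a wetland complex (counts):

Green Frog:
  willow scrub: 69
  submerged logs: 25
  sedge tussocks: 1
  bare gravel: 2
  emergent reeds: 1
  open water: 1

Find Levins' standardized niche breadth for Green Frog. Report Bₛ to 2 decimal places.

0.16

Proportions for Green Frog (n=99): 69/99=0.6970, 25/99=0.2525, 1/99=0.0101, 2/99=0.0202, 1/99=0.0101, 1/99=0.0101
Σpᵢ² = 0.6970² + 0.2525² + 0.0101² + 0.0202² + 0.0101² + 0.0101² = 0.485809 + 0.063756 + 0.000102 + 0.000408 + 0.000102 + 0.000102 = 0.550279
B = 1 / 0.550279 = 1.8173
Bₛ = (B − 1)/(n − 1) = (1.8173 − 1)/(6 − 1) = 0.8173/5 = 0.1635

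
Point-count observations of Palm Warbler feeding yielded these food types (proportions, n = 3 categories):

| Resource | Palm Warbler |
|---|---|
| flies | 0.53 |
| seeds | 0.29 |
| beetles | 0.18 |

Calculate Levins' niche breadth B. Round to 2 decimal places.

2.52

Σpᵢ² = 0.53² + 0.29² + 0.18² = 0.2809 + 0.0841 + 0.0324 = 0.3974
B = 1 / 0.3974 = 2.5164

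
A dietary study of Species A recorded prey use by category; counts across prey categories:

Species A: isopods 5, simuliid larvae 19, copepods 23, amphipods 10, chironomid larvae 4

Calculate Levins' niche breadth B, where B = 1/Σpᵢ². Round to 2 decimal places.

3.61

Proportions for Species A (n=61): 5/61=0.0820, 19/61=0.3115, 23/61=0.3770, 10/61=0.1639, 4/61=0.0656
Σpᵢ² = 0.0820² + 0.3115² + 0.3770² + 0.1639² + 0.0656² = 0.006724 + 0.097032 + 0.142129 + 0.026863 + 0.004303 = 0.277051
B = 1 / 0.277051 = 3.6094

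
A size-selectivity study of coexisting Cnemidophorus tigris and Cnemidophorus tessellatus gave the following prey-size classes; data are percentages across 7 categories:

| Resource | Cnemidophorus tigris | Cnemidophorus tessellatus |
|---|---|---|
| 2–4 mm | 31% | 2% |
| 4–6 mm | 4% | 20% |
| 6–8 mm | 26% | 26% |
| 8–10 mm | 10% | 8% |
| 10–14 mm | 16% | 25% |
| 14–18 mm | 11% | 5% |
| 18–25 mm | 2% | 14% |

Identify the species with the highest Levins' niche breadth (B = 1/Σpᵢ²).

Convert percentages to proportions (divide by 100).
Σp_tigrᵢ² = 0.31² + 0.04² + 0.26² + 0.10² + 0.16² + 0.11² + 0.02² = 0.0961 + 0.0016 + 0.0676 + 0.0100 + 0.0256 + 0.0121 + 0.0004 = 0.2134
B_tigr = 1 / 0.2134 = 4.6860
Σp_tessᵢ² = 0.02² + 0.20² + 0.26² + 0.08² + 0.25² + 0.05² + 0.14² = 0.0004 + 0.0400 + 0.0676 + 0.0064 + 0.0625 + 0.0025 + 0.0196 = 0.1990
B_tess = 1 / 0.1990 = 5.0251
Highest B → broadest niche (most generalist): Cnemidophorus tessellatus (B = 5.03).

Cnemidophorus tessellatus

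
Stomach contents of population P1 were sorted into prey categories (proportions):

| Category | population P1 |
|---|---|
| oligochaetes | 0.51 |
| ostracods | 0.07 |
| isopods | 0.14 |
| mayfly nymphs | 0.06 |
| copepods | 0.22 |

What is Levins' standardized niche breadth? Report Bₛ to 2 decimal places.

Σpᵢ² = 0.51² + 0.07² + 0.14² + 0.06² + 0.22² = 0.2601 + 0.0049 + 0.0196 + 0.0036 + 0.0484 = 0.3366
B = 1 / 0.3366 = 2.9709
Bₛ = (B − 1)/(n − 1) = (2.9709 − 1)/(5 − 1) = 1.9709/4 = 0.4927

0.49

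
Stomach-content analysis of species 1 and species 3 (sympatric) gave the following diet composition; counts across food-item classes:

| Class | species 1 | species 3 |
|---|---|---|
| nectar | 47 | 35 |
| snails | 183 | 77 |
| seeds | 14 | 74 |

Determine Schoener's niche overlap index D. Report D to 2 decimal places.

Proportions for species 1 (n=244): 47/244=0.1926, 183/244=0.7500, 14/244=0.0574
Proportions for species 3 (n=186): 35/186=0.1882, 77/186=0.4140, 74/186=0.3978
Σ|p₁ᵢ − p₂ᵢ| = 0.0044 + 0.3360 + 0.3404 = 0.6808
D = 1 − ½ × 0.6808 = 1 − 0.34040 = 0.65960

0.66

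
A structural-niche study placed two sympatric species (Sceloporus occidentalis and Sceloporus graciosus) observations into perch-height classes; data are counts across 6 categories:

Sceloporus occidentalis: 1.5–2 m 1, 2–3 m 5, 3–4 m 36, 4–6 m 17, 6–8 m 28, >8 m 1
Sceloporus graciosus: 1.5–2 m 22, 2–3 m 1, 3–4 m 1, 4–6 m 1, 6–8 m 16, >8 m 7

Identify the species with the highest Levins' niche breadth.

Proportions for Sceloporus occidentalis (n=88): 1/88=0.0114, 5/88=0.0568, 36/88=0.4091, 17/88=0.1932, 28/88=0.3182, 1/88=0.0114
Proportions for Sceloporus graciosus (n=48): 22/48=0.4583, 1/48=0.0208, 1/48=0.0208, 1/48=0.0208, 16/48=0.3333, 7/48=0.1458
Σp_occiᵢ² = 0.0114² + 0.0568² + 0.4091² + 0.1932² + 0.3182² + 0.0114² = 0.000130 + 0.003226 + 0.167363 + 0.037326 + 0.101251 + 0.000130 = 0.309426
B_occi = 1 / 0.309426 = 3.2318
Σp_gracᵢ² = 0.4583² + 0.0208² + 0.0208² + 0.0208² + 0.3333² + 0.1458² = 0.210039 + 0.000433 + 0.000433 + 0.000433 + 0.111089 + 0.021258 = 0.343685
B_grac = 1 / 0.343685 = 2.9096
Highest B → broadest niche (most generalist): Sceloporus occidentalis (B = 3.23).

Sceloporus occidentalis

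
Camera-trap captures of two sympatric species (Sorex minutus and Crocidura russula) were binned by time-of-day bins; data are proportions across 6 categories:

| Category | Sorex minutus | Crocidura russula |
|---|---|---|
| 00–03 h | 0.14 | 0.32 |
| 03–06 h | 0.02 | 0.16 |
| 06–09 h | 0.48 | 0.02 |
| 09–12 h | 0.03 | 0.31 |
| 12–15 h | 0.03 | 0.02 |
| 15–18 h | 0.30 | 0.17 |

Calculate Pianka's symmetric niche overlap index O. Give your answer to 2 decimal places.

0.40

Σ p₁ᵢp₂ᵢ = 0.0448 + 0.0032 + 0.0096 + 0.0093 + 0.0006 + 0.0510 = 0.1185
Σp_1ᵢ² = 0.14² + 0.02² + 0.48² + 0.03² + 0.03² + 0.30² = 0.0196 + 0.0004 + 0.2304 + 0.0009 + 0.0009 + 0.0900 = 0.3422
Σp_2ᵢ² = 0.32² + 0.16² + 0.02² + 0.31² + 0.02² + 0.17² = 0.1024 + 0.0256 + 0.0004 + 0.0961 + 0.0004 + 0.0289 = 0.2538
O = 0.1185 / √(0.3422 × 0.2538) = 0.1185 / 0.29470 = 0.4021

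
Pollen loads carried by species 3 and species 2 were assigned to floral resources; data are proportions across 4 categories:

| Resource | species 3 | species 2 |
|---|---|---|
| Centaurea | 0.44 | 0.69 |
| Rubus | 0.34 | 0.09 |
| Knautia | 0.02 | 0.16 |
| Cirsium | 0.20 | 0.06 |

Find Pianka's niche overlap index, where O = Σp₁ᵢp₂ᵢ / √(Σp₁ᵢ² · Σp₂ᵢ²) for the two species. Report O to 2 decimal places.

Σ p₁ᵢp₂ᵢ = 0.3036 + 0.0306 + 0.0032 + 0.0120 = 0.3494
Σp_1ᵢ² = 0.44² + 0.34² + 0.02² + 0.20² = 0.1936 + 0.1156 + 0.0004 + 0.0400 = 0.3496
Σp_2ᵢ² = 0.69² + 0.09² + 0.16² + 0.06² = 0.4761 + 0.0081 + 0.0256 + 0.0036 = 0.5134
O = 0.3494 / √(0.3496 × 0.5134) = 0.3494 / 0.42366 = 0.8247

0.82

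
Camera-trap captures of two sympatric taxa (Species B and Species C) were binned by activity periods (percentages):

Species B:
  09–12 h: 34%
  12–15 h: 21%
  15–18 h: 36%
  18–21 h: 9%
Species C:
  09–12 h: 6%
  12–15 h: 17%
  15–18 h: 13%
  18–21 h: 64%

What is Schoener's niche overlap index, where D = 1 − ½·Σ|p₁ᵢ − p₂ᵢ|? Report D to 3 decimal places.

Convert percentages to proportions (divide by 100).
Σ|p₁ᵢ − p₂ᵢ| = 0.28 + 0.04 + 0.23 + 0.55 = 1.10
D = 1 − ½ × 1.10 = 1 − 0.550 = 0.45000

0.450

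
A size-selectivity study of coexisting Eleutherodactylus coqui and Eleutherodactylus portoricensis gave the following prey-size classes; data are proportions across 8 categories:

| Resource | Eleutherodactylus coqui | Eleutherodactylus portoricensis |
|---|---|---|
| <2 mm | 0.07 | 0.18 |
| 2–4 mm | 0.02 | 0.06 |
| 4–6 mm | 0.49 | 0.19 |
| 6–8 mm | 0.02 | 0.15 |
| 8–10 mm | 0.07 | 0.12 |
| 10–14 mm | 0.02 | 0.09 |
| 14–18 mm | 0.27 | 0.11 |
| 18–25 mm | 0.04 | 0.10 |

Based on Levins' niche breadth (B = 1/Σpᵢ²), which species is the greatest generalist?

Σp_coquᵢ² = 0.07² + 0.02² + 0.49² + 0.02² + 0.07² + 0.02² + 0.27² + 0.04² = 0.0049 + 0.0004 + 0.2401 + 0.0004 + 0.0049 + 0.0004 + 0.0729 + 0.0016 = 0.3256
B_coqu = 1 / 0.3256 = 3.0713
Σp_portᵢ² = 0.18² + 0.06² + 0.19² + 0.15² + 0.12² + 0.09² + 0.11² + 0.10² = 0.0324 + 0.0036 + 0.0361 + 0.0225 + 0.0144 + 0.0081 + 0.0121 + 0.0100 = 0.1392
B_port = 1 / 0.1392 = 7.1839
Highest B → broadest niche (most generalist): Eleutherodactylus portoricensis (B = 7.18).

Eleutherodactylus portoricensis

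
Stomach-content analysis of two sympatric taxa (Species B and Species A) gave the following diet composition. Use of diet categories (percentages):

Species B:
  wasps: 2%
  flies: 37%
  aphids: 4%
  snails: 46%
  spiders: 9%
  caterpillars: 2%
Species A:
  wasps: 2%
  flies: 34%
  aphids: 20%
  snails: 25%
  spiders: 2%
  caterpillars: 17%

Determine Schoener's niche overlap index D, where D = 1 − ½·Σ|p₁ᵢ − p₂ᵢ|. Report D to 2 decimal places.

0.69

Convert percentages to proportions (divide by 100).
Σ|p₁ᵢ − p₂ᵢ| = 0.00 + 0.03 + 0.16 + 0.21 + 0.07 + 0.15 = 0.62
D = 1 − ½ × 0.62 = 1 − 0.310 = 0.6900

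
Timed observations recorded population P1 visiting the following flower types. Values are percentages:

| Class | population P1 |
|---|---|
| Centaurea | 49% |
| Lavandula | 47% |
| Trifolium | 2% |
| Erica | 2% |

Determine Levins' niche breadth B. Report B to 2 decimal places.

Convert percentages to proportions (divide by 100).
Σpᵢ² = 0.49² + 0.47² + 0.02² + 0.02² = 0.2401 + 0.2209 + 0.0004 + 0.0004 = 0.4618
B = 1 / 0.4618 = 2.1654

2.17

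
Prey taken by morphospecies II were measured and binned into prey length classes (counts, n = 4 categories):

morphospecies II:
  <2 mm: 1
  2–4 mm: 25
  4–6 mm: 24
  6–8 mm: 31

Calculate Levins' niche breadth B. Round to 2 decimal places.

Proportions for morphospecies II (n=81): 1/81=0.0123, 25/81=0.3086, 24/81=0.2963, 31/81=0.3827
Σpᵢ² = 0.0123² + 0.3086² + 0.2963² + 0.3827² = 0.000151 + 0.095234 + 0.087794 + 0.146459 = 0.329638
B = 1 / 0.329638 = 3.0336

3.03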